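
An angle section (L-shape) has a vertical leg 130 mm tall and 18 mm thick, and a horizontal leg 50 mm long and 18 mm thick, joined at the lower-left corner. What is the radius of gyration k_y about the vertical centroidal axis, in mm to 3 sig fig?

Decompose the section into non-overlapping parts with the origin at the bottom-left of its bounding rectangle.
Vertical leg: 18 × 130, A = 2 340 mm², x = 9 mm, Ī = 63 180 mm⁴.
Horizontal leg (remainder): 32 × 18, A = 576 mm², x = 34 mm, Ī = 49 152 mm⁴.
Centroid: x̄ = ΣA·x / ΣA = 13.938 mm.
Transfer each piece to the vertical centroidal axis using Ī + A·d² with d = x − 13.938:
  vertical leg: d = -4.9383 mm → contributes +120 244 mm⁴
  horizontal leg (remainder): d = 20.062 mm → contributes +280 976 mm⁴
Total I = 401 221 mm⁴.
Radius of gyration: k = √(I/A) = √(401 221 / 2 916) = 11.73 mm.

k_y ≈ 11.7 mm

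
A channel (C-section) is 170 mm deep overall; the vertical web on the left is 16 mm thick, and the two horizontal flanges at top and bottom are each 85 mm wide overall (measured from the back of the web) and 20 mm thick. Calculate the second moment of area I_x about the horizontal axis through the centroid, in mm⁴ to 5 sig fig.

I_x ≈ 2.2168 × 10⁷ mm⁴

Split into non-overlapping primitives; take the origin at the lower-left of the bounding box.
Web: 16 × 170, A = 2 720 mm², y = 85 mm, Ī = 6 550 667 mm⁴.
Top flange (beyond web): 69 × 20, A = 1 380 mm², y = 160 mm, Ī = 46 000 mm⁴.
Bottom flange (beyond web): 69 × 20, A = 1 380 mm², y = 10 mm, Ī = 46 000 mm⁴.
By symmetry the centroid is at mid-height, ȳ = 85 mm.
Transfer each piece to the horizontal axis through the centroid using Ī + A·d² with d = y − 85:
  web: d = 0 mm → contributes +6 550 667 mm⁴
  top flange (beyond web): d = 75 mm → contributes +7 808 500 mm⁴
  bottom flange (beyond web): d = -75 mm → contributes +7 808 500 mm⁴
Total I = 22 167 667 mm⁴.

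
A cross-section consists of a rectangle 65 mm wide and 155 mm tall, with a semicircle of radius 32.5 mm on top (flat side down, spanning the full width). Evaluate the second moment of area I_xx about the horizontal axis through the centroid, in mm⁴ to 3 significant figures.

Split into non-overlapping primitives; take the origin at the lower-left of the bounding box.
Rectangular body: 65 × 155, A = 10 075 mm², y = 77.5 mm, Ī = 20 170 990 mm⁴.
Semicircular cap: semicircle r = 32.5, A = 1659.2 mm², y = 168.79 mm, Ī = 122 452 mm⁴.
Centroid: ȳ = ΣA·y / ΣA = 90.408 mm.
Transfer each piece to the horizontal axis through the centroid using Ī + A·d² with d = y − 90.408:
  rectangular body: d = -12.908 mm → contributes +21 849 769 mm⁴
  semicircular cap: d = 78.385 mm → contributes +10 316 630 mm⁴
Total I = 32 166 399 mm⁴.

I_xx ≈ 3.22 × 10⁷ mm⁴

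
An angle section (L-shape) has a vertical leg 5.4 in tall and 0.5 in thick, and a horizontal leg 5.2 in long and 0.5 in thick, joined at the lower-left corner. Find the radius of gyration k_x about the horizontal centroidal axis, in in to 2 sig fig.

Split into non-overlapping primitives; take the origin at the lower-left of the bounding box.
Vertical leg: 0.5 × 5.4, A = 2.7 in², y = 2.7 in, Ī = 6.561 in⁴.
Horizontal leg (remainder): 4.7 × 0.5, A = 2.35 in², y = 0.25 in, Ī = 0.04896 in⁴.
Centroid: ȳ = ΣA·y / ΣA = 1.56 in.
Transfer each piece to the horizontal centroidal axis using Ī + A·d² with d = y − 1.56:
  vertical leg: d = 1.14 in → contributes +10.07 in⁴
  horizontal leg (remainder): d = -1.31 in → contributes +4.081 in⁴
Total I = 14.15 in⁴.
Radius of gyration: k = √(I/A) = √(14.15 / 5.05) = 1.674 in.

k_x ≈ 1.7 in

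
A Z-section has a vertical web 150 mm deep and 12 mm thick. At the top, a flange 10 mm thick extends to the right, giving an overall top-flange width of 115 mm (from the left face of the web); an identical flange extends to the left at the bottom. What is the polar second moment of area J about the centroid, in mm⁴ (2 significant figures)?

J ≈ 2.2 × 10⁷ mm⁴

Treat the section as a set of non-overlapping primitives; coordinates are from the bounding-box lower-left.
Web: 12 × 150, A = 1 800 mm², y = 75 mm, Ī = 3 375 000 mm⁴.
Top flange (beyond web): 103 × 10, A = 1 030 mm², y = 145 mm, Ī = 8 583 mm⁴.
Bottom flange (beyond web): 103 × 10, A = 1 030 mm², y = 5 mm, Ī = 8 583 mm⁴.
Centroid: ȳ = ΣA·y / ΣA = 75 mm.
Transfer each piece to the centroidal x-axis using Ī + A·d² with d = y − 75:
  web: d = 0 mm → contributes +3 375 000 mm⁴
  top flange (beyond web): d = 70 mm → contributes +5 055 583 mm⁴
  bottom flange (beyond web): d = -70 mm → contributes +5 055 583 mm⁴
Total I = 13 486 167 mm⁴.
For the y-axis: x̄ = 109 mm.
Repeating about the centroidal y-axis gives I_y = 8 653 687 mm⁴.
Polar second moment: J = I_x + I_y = 22 139 853 mm⁴.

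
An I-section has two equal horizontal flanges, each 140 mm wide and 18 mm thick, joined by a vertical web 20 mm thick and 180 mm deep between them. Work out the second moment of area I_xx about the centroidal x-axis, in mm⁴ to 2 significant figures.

I_xx ≈ 5.9 × 10⁷ mm⁴

Decompose the section into non-overlapping parts with the origin at the bottom-left of its bounding rectangle.
Bottom flange: 140 × 18, A = 2 520 mm², y = 9 mm, Ī = 68 040 mm⁴.
Web: 20 × 180, A = 3 600 mm², y = 108 mm, Ī = 9 720 000 mm⁴.
Top flange: 140 × 18, A = 2 520 mm², y = 207 mm, Ī = 68 040 mm⁴.
By symmetry the centroid is at mid-height, ȳ = 108 mm.
Transfer each piece to the centroidal x-axis using Ī + A·d² with d = y − 108:
  bottom flange: d = -99 mm → contributes +24 766 560 mm⁴
  web: d = 0 mm → contributes +9 720 000 mm⁴
  top flange: d = 99 mm → contributes +24 766 560 mm⁴
Total I = 59 253 120 mm⁴.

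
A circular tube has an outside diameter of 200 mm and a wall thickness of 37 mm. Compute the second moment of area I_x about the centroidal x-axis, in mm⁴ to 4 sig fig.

I_x ≈ 6.617 × 10⁷ mm⁴

Treat the section as a set of non-overlapping primitives; coordinates are from the bounding-box lower-left.
Outer circle: ⌀200, A = 31415.9 mm², y = 100 mm, Ī = 78 539 816 mm⁴.
Bore (subtracted): ⌀126, A = 12 469 mm², y = 100 mm, Ī = 12 372 347 mm⁴.
By symmetry the centroid is at mid-height, ȳ = 100 mm.
All pieces are centred on the centroidal x-axis, so I = ΣĪ (holes subtracted) = 66 167 470 mm⁴.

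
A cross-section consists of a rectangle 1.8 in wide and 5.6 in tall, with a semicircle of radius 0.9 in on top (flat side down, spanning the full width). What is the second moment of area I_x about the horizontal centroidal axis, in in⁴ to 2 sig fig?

Treat the section as a set of non-overlapping primitives; coordinates are from the bounding-box lower-left.
Rectangular body: 1.8 × 5.6, A = 10.08 in², y = 2.8 in, Ī = 26.34 in⁴.
Semicircular cap: semicircle r = 0.9, A = 1.272 in², y = 5.982 in, Ī = 0.07201 in⁴.
Centroid: ȳ = ΣA·y / ΣA = 3.157 in.
Transfer each piece to the horizontal centroidal axis using Ī + A·d² with d = y − 3.157:
  rectangular body: d = -0.3566 in → contributes +27.62 in⁴
  semicircular cap: d = 2.825 in → contributes +10.23 in⁴
Total I = 37.85 in⁴.

I_x ≈ 38 in⁴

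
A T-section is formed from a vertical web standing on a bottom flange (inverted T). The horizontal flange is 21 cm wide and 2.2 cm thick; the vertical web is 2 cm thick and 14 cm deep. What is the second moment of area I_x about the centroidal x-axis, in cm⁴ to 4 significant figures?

I_x ≈ 1620 cm⁴

Break the section into simple shapes (no overlaps), measuring from the bottom-left corner of the bounding box.
Flange: 21 × 2.2, A = 46.2 cm², y = 1.1 cm, Ī = 18.634 cm⁴.
Web: 2 × 14, A = 28 cm², y = 9.2 cm, Ī = 457.333 cm⁴.
Centroid: ȳ = ΣA·y / ΣA = 4.1566 cm.
Transfer each piece to the centroidal x-axis using Ī + A·d² with d = y − 4.1566:
  flange: d = -3.0566 cm → contributes +450.273 cm⁴
  web: d = 5.0434 cm → contributes +1169.54 cm⁴
Total I = 1619.81 cm⁴.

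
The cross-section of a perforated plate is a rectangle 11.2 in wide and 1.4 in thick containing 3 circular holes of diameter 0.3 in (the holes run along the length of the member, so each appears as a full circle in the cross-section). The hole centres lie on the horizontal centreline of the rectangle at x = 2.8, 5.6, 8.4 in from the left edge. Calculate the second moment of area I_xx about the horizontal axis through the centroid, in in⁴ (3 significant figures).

Decompose the section into non-overlapping parts with the origin at the bottom-left of its bounding rectangle.
Plate: 11.2 × 1.4, A = 15.68 in², y = 0.7 in, Ī = 2.5611 in⁴.
Hole 1 (subtracted): ⌀0.3, A = 0.070686 in², y = 0.7 in, Ī = 0.00039761 in⁴.
Hole 2 (subtracted): ⌀0.3, A = 0.070686 in², y = 0.7 in, Ī = 0.00039761 in⁴.
Hole 3 (subtracted): ⌀0.3, A = 0.070686 in², y = 0.7 in, Ī = 0.00039761 in⁴.
By symmetry the centroid is at mid-height, ȳ = 0.7 in.
All pieces are centred on the horizontal axis through the centroid, so I = ΣĪ (holes subtracted) = 2.5599 in⁴.

I_xx ≈ 2.56 in⁴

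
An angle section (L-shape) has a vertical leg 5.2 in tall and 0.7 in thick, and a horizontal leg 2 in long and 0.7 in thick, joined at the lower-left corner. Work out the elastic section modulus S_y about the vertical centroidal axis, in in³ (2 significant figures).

S_y ≈ 0.69 in³

Split into non-overlapping primitives; take the origin at the lower-left of the bounding box.
Vertical leg: 0.7 × 5.2, A = 3.64 in², x = 0.35 in, Ī = 0.1486 in⁴.
Horizontal leg (remainder): 1.3 × 0.7, A = 0.91 in², x = 1.35 in, Ī = 0.1282 in⁴.
Centroid: x̄ = ΣA·x / ΣA = 0.55 in.
Transfer each piece to the vertical centroidal axis using Ī + A·d² with d = x − 0.55:
  vertical leg: d = -0.2 in → contributes +0.2942 in⁴
  horizontal leg (remainder): d = 0.8 in → contributes +0.7106 in⁴
Total I = 1.005 in⁴.
Extreme fibre distance c = 1.45 in; S = I/c = 0.693 in³.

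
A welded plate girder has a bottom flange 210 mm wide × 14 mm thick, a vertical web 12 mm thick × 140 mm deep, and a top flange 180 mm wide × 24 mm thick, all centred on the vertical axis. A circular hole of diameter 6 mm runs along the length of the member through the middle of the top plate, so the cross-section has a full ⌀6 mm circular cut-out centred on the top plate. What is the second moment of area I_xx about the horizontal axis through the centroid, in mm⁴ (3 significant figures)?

I_xx ≈ 4.75 × 10⁷ mm⁴

Decompose the section into non-overlapping parts with the origin at the bottom-left of its bounding rectangle.
Bottom plate: 210 × 14, A = 2 940 mm², y = 7 mm, Ī = 48 020 mm⁴.
Web plate: 12 × 140, A = 1 680 mm², y = 84 mm, Ī = 2 744 000 mm⁴.
Top plate: 180 × 24, A = 4 320 mm², y = 166 mm, Ī = 207 360 mm⁴.
Hole (subtracted): ⌀6, A = 28.274 mm², y = 166 mm, Ī = 63.617 mm⁴.
Centroid: ȳ = ΣA·y / ΣA = 98.087 mm.
Transfer each piece to the horizontal axis through the centroid using Ī + A·d² with d = y − 98.087:
  bottom plate: d = -91.087 mm → contributes +24 440 856 mm⁴
  web plate: d = -14.087 mm → contributes +3 077 396 mm⁴
  top plate: d = 67.913 mm → contributes +20 131 825 mm⁴
  hole: d = 67.913 mm → contributes −130 469 mm⁴
Total I = 47 519 608 mm⁴.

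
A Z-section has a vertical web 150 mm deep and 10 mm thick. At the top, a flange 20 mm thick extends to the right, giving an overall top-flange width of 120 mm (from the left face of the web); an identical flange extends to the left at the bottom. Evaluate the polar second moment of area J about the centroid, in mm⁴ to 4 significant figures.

J ≈ 4.184 × 10⁷ mm⁴

Split into non-overlapping primitives; take the origin at the lower-left of the bounding box.
Web: 10 × 150, A = 1 500 mm², y = 75 mm, Ī = 2 812 500 mm⁴.
Top flange (beyond web): 110 × 20, A = 2 200 mm², y = 140 mm, Ī = 73333.3 mm⁴.
Bottom flange (beyond web): 110 × 20, A = 2 200 mm², y = 10 mm, Ī = 73333.3 mm⁴.
Centroid: ȳ = ΣA·y / ΣA = 75 mm.
Transfer each piece to the centroidal x-axis using Ī + A·d² with d = y − 75:
  web: d = 0 mm → contributes +2 812 500 mm⁴
  top flange (beyond web): d = 65 mm → contributes +9 368 333 mm⁴
  bottom flange (beyond web): d = -65 mm → contributes +9 368 333 mm⁴
Total I = 21 549 167 mm⁴.
For the y-axis: x̄ = 115 mm.
Repeating about the centroidal y-axis gives I_y = 20 289 167 mm⁴.
Polar second moment: J = I_x + I_y = 41 838 333 mm⁴.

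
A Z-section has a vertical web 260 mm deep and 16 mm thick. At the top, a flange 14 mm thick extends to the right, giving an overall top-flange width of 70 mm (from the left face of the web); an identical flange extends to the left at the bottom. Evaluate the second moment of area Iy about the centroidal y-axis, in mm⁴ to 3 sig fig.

Decompose the section into non-overlapping parts with the origin at the bottom-left of its bounding rectangle.
Web: 16 × 260, A = 4 160 mm², x = 62 mm, Ī = 88 747 mm⁴.
Top flange (beyond web): 54 × 14, A = 756 mm², x = 97 mm, Ī = 183 708 mm⁴.
Bottom flange (beyond web): 54 × 14, A = 756 mm², x = 27 mm, Ī = 183 708 mm⁴.
Centroid: x̄ = ΣA·x / ΣA = 62 mm.
Transfer each piece to the centroidal y-axis using Ī + A·d² with d = x − 62:
  web: d = 0 mm → contributes +88 747 mm⁴
  top flange (beyond web): d = 35 mm → contributes +1 109 808 mm⁴
  bottom flange (beyond web): d = -35 mm → contributes +1 109 808 mm⁴
Total I = 2 308 363 mm⁴.

Iy ≈ 2.31 × 10⁶ mm⁴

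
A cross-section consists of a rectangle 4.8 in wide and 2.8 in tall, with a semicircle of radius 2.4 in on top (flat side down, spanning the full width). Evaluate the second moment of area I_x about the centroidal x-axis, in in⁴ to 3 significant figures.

I_x ≈ 44.1 in⁴

Decompose the section into non-overlapping parts with the origin at the bottom-left of its bounding rectangle.
Rectangular body: 4.8 × 2.8, A = 13.44 in², y = 1.4 in, Ī = 8.7808 in⁴.
Semicircular cap: semicircle r = 2.4, A = 9.0478 in², y = 3.8186 in, Ī = 3.6415 in⁴.
Centroid: ȳ = ΣA·y / ΣA = 2.3731 in.
Transfer each piece to the centroidal x-axis using Ī + A·d² with d = y − 2.3731:
  rectangular body: d = -0.9731 in → contributes +21.507 in⁴
  semicircular cap: d = 1.4455 in → contributes +22.546 in⁴
Total I = 44.054 in⁴.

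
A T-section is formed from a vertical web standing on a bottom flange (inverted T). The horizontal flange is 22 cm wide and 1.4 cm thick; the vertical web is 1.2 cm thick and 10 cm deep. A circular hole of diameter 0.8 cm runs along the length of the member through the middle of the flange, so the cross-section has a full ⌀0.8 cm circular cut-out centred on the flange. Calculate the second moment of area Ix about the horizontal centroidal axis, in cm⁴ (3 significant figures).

Treat the section as a set of non-overlapping primitives; coordinates are from the bounding-box lower-left.
Flange: 22 × 1.4, A = 30.8 cm², y = 0.7 cm, Ī = 5.0307 cm⁴.
Web: 1.2 × 10, A = 12 cm², y = 6.4 cm, Ī = 100 cm⁴.
Hole (subtracted): ⌀0.8, A = 0.50265 cm², y = 0.7 cm, Ī = 0.020106 cm⁴.
Centroid: ȳ = ΣA·y / ΣA = 2.3171 cm.
Transfer each piece to the horizontal centroidal axis using Ī + A·d² with d = y − 2.3171:
  flange: d = -1.6171 cm → contributes +85.575 cm⁴
  web: d = 4.0829 cm → contributes +300.04 cm⁴
  hole: d = -1.6171 cm → contributes −1.3346 cm⁴
Total I = 384.28 cm⁴.

Ix ≈ 384 cm⁴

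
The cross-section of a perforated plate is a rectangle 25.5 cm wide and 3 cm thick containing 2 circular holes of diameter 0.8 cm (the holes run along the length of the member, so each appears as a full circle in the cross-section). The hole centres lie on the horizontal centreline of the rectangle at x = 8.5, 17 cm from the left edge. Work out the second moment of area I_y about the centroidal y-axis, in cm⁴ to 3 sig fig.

Decompose the section into non-overlapping parts with the origin at the bottom-left of its bounding rectangle.
Plate: 25.5 × 3, A = 76.5 cm², x = 12.75 cm, Ī = 4145.3 cm⁴.
Hole 1 (subtracted): ⌀0.8, A = 0.50265 cm², x = 8.5 cm, Ī = 0.020106 cm⁴.
Hole 2 (subtracted): ⌀0.8, A = 0.50265 cm², x = 17 cm, Ī = 0.020106 cm⁴.
By symmetry the centroid is at mid-width, x̄ = 12.75 cm.
Transfer each piece to the centroidal y-axis using Ī + A·d² with d = x − 12.75:
  plate: d = 0 cm → contributes +4145.3 cm⁴
  hole 1: d = -4.25 cm → contributes −9.0993 cm⁴
  hole 2: d = 4.25 cm → contributes −9.0993 cm⁴
Total I = 4127.1 cm⁴.

I_y ≈ 4130 cm⁴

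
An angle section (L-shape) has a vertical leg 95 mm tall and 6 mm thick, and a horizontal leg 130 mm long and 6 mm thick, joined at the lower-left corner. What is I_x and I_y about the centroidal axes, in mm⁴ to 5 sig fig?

Split into non-overlapping primitives; take the origin at the lower-left of the bounding box.
Vertical leg: 6 × 95, A = 570 mm², y = 47.5 mm, Ī = 428687.5 mm⁴.
Horizontal leg (remainder): 124 × 6, A = 744 mm², y = 3 mm, Ī = 2 232 mm⁴.
Centroid: ȳ = ΣA·y / ΣA = 22.30365 mm.
Transfer each piece to the centroidal x-axis using Ī + A·d² with d = y − 22.30365:
  vertical leg: d = 25.19635 mm → contributes +790555.4 mm⁴
  horizontal leg (remainder): d = -19.30365 mm → contributes +279469.5 mm⁴
Total I = 1 070 025 mm⁴.
For the y-axis: x̄ = 39.80365 mm.
Repeating about the centroidal y-axis gives I_y = 2 318 597 mm⁴.

I_x ≈ 1.0700 × 10⁶ mm⁴, I_y ≈ 2.3186 × 10⁶ mm⁴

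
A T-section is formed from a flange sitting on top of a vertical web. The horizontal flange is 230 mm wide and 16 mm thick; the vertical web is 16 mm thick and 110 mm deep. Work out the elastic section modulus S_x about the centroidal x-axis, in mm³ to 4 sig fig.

Split into non-overlapping primitives; take the origin at the lower-left of the bounding box.
Flange: 230 × 16, A = 3 680 mm², y = 118 mm, Ī = 78506.7 mm⁴.
Web: 16 × 110, A = 1 760 mm², y = 55 mm, Ī = 1 774 667 mm⁴.
Centroid: ȳ = ΣA·y / ΣA = 97.6176 mm.
Transfer each piece to the centroidal x-axis using Ī + A·d² with d = y − 97.6176:
  flange: d = 20.3824 mm → contributes +1 607 327 mm⁴
  web: d = -42.6176 mm → contributes +4 971 291 mm⁴
Total I = 6 578 618 mm⁴.
Extreme fibre distance c = 97.6176 mm; S = I/c = 67391.7 mm³.

S_x ≈ 6.739 × 10⁴ mm³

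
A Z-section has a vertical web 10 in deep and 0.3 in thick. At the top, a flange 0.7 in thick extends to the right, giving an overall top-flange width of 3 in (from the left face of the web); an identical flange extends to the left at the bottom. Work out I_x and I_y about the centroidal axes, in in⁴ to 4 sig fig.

I_x ≈ 106.9 in⁴, I_y ≈ 10.82 in⁴

Split into non-overlapping primitives; take the origin at the lower-left of the bounding box.
Web: 0.3 × 10, A = 3 in², y = 5 in, Ī = 25 in⁴.
Top flange (beyond web): 2.7 × 0.7, A = 1.89 in², y = 9.65 in, Ī = 0.077175 in⁴.
Bottom flange (beyond web): 2.7 × 0.7, A = 1.89 in², y = 0.35 in, Ī = 0.077175 in⁴.
Centroid: ȳ = ΣA·y / ΣA = 5 in.
Transfer each piece to the centroidal x-axis using Ī + A·d² with d = y − 5:
  web: d = 0 in → contributes +25 in⁴
  top flange (beyond web): d = 4.65 in → contributes +40.9437 in⁴
  bottom flange (beyond web): d = -4.65 in → contributes +40.9437 in⁴
Total I = 106.887 in⁴.
For the y-axis: x̄ = 2.85 in.
Repeating about the centroidal y-axis gives I_y = 10.8239 in⁴.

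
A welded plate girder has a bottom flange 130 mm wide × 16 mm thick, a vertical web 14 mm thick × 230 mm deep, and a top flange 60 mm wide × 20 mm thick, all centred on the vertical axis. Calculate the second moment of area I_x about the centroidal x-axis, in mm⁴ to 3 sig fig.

I_x ≈ 6.28 × 10⁷ mm⁴

Treat the section as a set of non-overlapping primitives; coordinates are from the bounding-box lower-left.
Bottom plate: 130 × 16, A = 2 080 mm², y = 8 mm, Ī = 44 373 mm⁴.
Web plate: 14 × 230, A = 3 220 mm², y = 131 mm, Ī = 14 194 833 mm⁴.
Top plate: 60 × 20, A = 1 200 mm², y = 256 mm, Ī = 40 000 mm⁴.
Centroid: ȳ = ΣA·y / ΣA = 114.72 mm.
Transfer each piece to the centroidal x-axis using Ī + A·d² with d = y − 114.72:
  bottom plate: d = -106.72 mm → contributes +23 732 457 mm⁴
  web plate: d = 16.283 mm → contributes +15 048 580 mm⁴
  top plate: d = 141.28 mm → contributes +23 993 089 mm⁴
Total I = 62 774 126 mm⁴.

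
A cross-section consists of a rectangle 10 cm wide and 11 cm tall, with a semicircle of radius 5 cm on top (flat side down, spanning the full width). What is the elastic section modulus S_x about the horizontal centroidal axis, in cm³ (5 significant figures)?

Split into non-overlapping primitives; take the origin at the lower-left of the bounding box.
Rectangular body: 10 × 11, A = 110 cm², y = 5.5 cm, Ī = 1109.167 cm⁴.
Semicircular cap: semicircle r = 5, A = 39.26991 cm², y = 13.12207 cm, Ī = 68.5981 cm⁴.
Centroid: ȳ = ΣA·y / ΣA = 7.505212 cm.
Transfer each piece to the horizontal centroidal axis using Ī + A·d² with d = y − 7.505212:
  rectangular body: d = -2.005212 cm → contributes +1551.463 cm⁴
  semicircular cap: d = 5.616854 cm → contributes +1307.526 cm⁴
Total I = 2858.989 cm⁴.
Extreme fibre distance c = 8.494788 cm; S = I/c = 336.5581 cm³.

S_x ≈ 336.56 cm³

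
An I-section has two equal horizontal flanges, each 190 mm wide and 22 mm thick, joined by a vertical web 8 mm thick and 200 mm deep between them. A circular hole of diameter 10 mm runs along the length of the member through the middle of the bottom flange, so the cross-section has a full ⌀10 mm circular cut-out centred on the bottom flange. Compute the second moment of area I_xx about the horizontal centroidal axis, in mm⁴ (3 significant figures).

Break the section into simple shapes (no overlaps), measuring from the bottom-left corner of the bounding box.
Bottom flange: 190 × 22, A = 4 180 mm², y = 11 mm, Ī = 168 593 mm⁴.
Web: 8 × 200, A = 1 600 mm², y = 122 mm, Ī = 5 333 333 mm⁴.
Top flange: 190 × 22, A = 4 180 mm², y = 233 mm, Ī = 168 593 mm⁴.
Hole (subtracted): ⌀10, A = 78.54 mm², y = 11 mm, Ī = 490.87 mm⁴.
Centroid: ȳ = ΣA·y / ΣA = 122.88 mm.
Transfer each piece to the horizontal centroidal axis using Ī + A·d² with d = y − 122.88:
  bottom flange: d = -111.88 mm → contributes +52 492 320 mm⁴
  web: d = -0.88225 mm → contributes +5 334 579 mm⁴
  top flange: d = 110.12 mm → contributes +50 854 934 mm⁴
  hole: d = -111.88 mm → contributes −983 624 mm⁴
Total I = 107 698 209 mm⁴.

I_xx ≈ 1.08 × 10⁸ mm⁴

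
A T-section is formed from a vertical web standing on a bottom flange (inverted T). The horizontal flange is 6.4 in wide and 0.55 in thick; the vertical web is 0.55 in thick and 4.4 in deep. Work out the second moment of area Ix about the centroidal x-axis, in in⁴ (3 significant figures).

Decompose the section into non-overlapping parts with the origin at the bottom-left of its bounding rectangle.
Flange: 6.4 × 0.55, A = 3.52 in², y = 0.275 in, Ī = 0.088733 in⁴.
Web: 0.55 × 4.4, A = 2.42 in², y = 2.75 in, Ī = 3.9043 in⁴.
Centroid: ȳ = ΣA·y / ΣA = 1.2833 in.
Transfer each piece to the centroidal x-axis using Ī + A·d² with d = y − 1.2833:
  flange: d = -1.0083 in → contributes +3.6676 in⁴
  web: d = 1.4667 in → contributes +9.11 in⁴
Total I = 12.778 in⁴.

Ix ≈ 12.8 in⁴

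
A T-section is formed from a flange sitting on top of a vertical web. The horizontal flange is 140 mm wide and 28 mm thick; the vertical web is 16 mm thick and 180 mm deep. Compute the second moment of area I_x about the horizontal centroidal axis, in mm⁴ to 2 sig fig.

I_x ≈ 2.6 × 10⁷ mm⁴

Split into non-overlapping primitives; take the origin at the lower-left of the bounding box.
Flange: 140 × 28, A = 3 920 mm², y = 194 mm, Ī = 256 107 mm⁴.
Web: 16 × 180, A = 2 880 mm², y = 90 mm, Ī = 7 776 000 mm⁴.
Centroid: ȳ = ΣA·y / ΣA = 150 mm.
Transfer each piece to the horizontal centroidal axis using Ī + A·d² with d = y − 150:
  flange: d = 44.05 mm → contributes +7 861 469 mm⁴
  web: d = -59.95 mm → contributes +18 127 743 mm⁴
Total I = 25 989 212 mm⁴.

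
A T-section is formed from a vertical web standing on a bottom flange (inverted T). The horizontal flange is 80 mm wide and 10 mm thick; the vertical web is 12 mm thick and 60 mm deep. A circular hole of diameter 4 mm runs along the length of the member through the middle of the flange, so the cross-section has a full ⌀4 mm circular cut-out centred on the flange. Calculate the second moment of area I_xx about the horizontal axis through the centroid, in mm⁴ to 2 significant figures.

Treat the section as a set of non-overlapping primitives; coordinates are from the bounding-box lower-left.
Flange: 80 × 10, A = 800 mm², y = 5 mm, Ī = 6 667 mm⁴.
Web: 12 × 60, A = 720 mm², y = 40 mm, Ī = 216 000 mm⁴.
Hole (subtracted): ⌀4, A = 12.57 mm², y = 5 mm, Ī = 12.57 mm⁴.
Centroid: ȳ = ΣA·y / ΣA = 21.72 mm.
Transfer each piece to the horizontal axis through the centroid using Ī + A·d² with d = y − 21.72:
  flange: d = -16.72 mm → contributes +230 237 mm⁴
  web: d = 18.28 mm → contributes +456 669 mm⁴
  hole: d = -16.72 mm → contributes −3 524 mm⁴
Total I = 683 382 mm⁴.

I_xx ≈ 6.8 × 10⁵ mm⁴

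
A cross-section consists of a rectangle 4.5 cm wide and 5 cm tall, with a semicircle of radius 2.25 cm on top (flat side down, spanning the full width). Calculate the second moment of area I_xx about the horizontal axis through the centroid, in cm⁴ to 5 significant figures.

Split into non-overlapping primitives; take the origin at the lower-left of the bounding box.
Rectangular body: 4.5 × 5, A = 22.5 cm², y = 2.5 cm, Ī = 46.875 cm⁴.
Semicircular cap: semicircle r = 2.25, A = 7.952156 cm², y = 5.95493 cm, Ī = 2.812951 cm⁴.
Centroid: ȳ = ΣA·y / ΣA = 3.402207 cm.
Transfer each piece to the horizontal axis through the centroid using Ī + A·d² with d = y − 3.402207:
  rectangular body: d = -0.9022067 cm → contributes +65.18948 cm⁴
  semicircular cap: d = 2.552723 cm → contributes +54.63234 cm⁴
Total I = 119.8218 cm⁴.

I_xx ≈ 119.82 cm⁴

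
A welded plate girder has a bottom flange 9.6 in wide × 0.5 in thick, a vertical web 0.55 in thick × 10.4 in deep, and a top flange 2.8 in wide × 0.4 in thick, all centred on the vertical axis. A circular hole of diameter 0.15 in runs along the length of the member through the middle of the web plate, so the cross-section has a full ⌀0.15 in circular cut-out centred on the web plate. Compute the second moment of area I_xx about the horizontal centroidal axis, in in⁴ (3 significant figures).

I_xx ≈ 192 in⁴

Treat the section as a set of non-overlapping primitives; coordinates are from the bounding-box lower-left.
Bottom plate: 9.6 × 0.5, A = 4.8 in², y = 0.25 in, Ī = 0.1 in⁴.
Web plate: 0.55 × 10.4, A = 5.72 in², y = 5.7 in, Ī = 51.556 in⁴.
Top plate: 2.8 × 0.4, A = 1.12 in², y = 11.1 in, Ī = 0.014933 in⁴.
Hole (subtracted): ⌀0.15, A = 0.017671 in², y = 5.7 in, Ī = 0.00002485 in⁴.
Centroid: ȳ = ΣA·y / ΣA = 3.9695 in.
Transfer each piece to the horizontal centroidal axis using Ī + A·d² with d = y − 3.9695:
  bottom plate: d = -3.7195 in → contributes +66.508 in⁴
  web plate: d = 1.7305 in → contributes +68.685 in⁴
  top plate: d = 7.1305 in → contributes +56.96 in⁴
  hole: d = 1.7305 in → contributes −0.052942 in⁴
Total I = 192.1 in⁴.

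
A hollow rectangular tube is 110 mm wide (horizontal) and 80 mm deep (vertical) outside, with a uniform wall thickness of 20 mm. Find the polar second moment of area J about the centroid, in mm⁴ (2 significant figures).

Treat the section as a set of non-overlapping primitives; coordinates are from the bounding-box lower-left.
Outer rectangle: 110 × 80, A = 8 800 mm², y = 40 mm, Ī = 4 693 333 mm⁴.
Inner void (subtracted): 70 × 40, A = 2 800 mm², y = 40 mm, Ī = 373 333 mm⁴.
By symmetry the centroid is at mid-height, ȳ = 40 mm.
All pieces are centred on the centroidal x-axis, so I = ΣĪ (holes subtracted) = 4 320 000 mm⁴.
Repeating about the centroidal y-axis gives I_y = 7 730 000 mm⁴.
Polar second moment: J = I_x + I_y = 12 050 000 mm⁴.

J ≈ 1.2 × 10⁷ mm⁴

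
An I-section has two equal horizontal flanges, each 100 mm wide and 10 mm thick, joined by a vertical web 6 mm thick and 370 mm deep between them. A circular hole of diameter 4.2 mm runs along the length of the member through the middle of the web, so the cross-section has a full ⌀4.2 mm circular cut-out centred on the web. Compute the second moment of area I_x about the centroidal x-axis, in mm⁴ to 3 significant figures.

I_x ≈ 9.75 × 10⁷ mm⁴

Decompose the section into non-overlapping parts with the origin at the bottom-left of its bounding rectangle.
Bottom flange: 100 × 10, A = 1 000 mm², y = 5 mm, Ī = 8333.3 mm⁴.
Web: 6 × 370, A = 2 220 mm², y = 195 mm, Ī = 25 326 500 mm⁴.
Top flange: 100 × 10, A = 1 000 mm², y = 385 mm, Ī = 8333.3 mm⁴.
Hole (subtracted): ⌀4.2, A = 13.854 mm², y = 195 mm, Ī = 15.275 mm⁴.
By symmetry the centroid is at mid-height, ȳ = 195 mm.
Transfer each piece to the centroidal x-axis using Ī + A·d² with d = y − 195:
  bottom flange: d = -190 mm → contributes +36 108 333 mm⁴
  web: d = 0 mm → contributes +25 326 500 mm⁴
  top flange: d = 190 mm → contributes +36 108 333 mm⁴
  hole: d = 0 mm → contributes −15.275 mm⁴
Total I = 97 543 151 mm⁴.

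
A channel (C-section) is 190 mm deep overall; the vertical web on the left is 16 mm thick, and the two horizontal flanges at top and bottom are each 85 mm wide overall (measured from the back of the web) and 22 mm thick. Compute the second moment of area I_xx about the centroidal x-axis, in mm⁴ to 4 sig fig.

Treat the section as a set of non-overlapping primitives; coordinates are from the bounding-box lower-left.
Web: 16 × 190, A = 3 040 mm², y = 95 mm, Ī = 9 145 333 mm⁴.
Top flange (beyond web): 69 × 22, A = 1 518 mm², y = 179 mm, Ī = 61 226 mm⁴.
Bottom flange (beyond web): 69 × 22, A = 1 518 mm², y = 11 mm, Ī = 61 226 mm⁴.
By symmetry the centroid is at mid-height, ȳ = 95 mm.
Transfer each piece to the centroidal x-axis using Ī + A·d² with d = y − 95:
  web: d = 0 mm → contributes +9 145 333 mm⁴
  top flange (beyond web): d = 84 mm → contributes +10 772 234 mm⁴
  bottom flange (beyond web): d = -84 mm → contributes +10 772 234 mm⁴
Total I = 30 689 801 mm⁴.

I_xx ≈ 3.069 × 10⁷ mm⁴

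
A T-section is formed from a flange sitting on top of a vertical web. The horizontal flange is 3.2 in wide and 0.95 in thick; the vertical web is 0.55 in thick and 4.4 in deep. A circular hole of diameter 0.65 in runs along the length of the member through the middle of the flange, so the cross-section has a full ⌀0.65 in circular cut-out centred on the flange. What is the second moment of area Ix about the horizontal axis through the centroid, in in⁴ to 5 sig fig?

Ix ≈ 13.269 in⁴

Treat the section as a set of non-overlapping primitives; coordinates are from the bounding-box lower-left.
Flange: 3.2 × 0.95, A = 3.04 in², y = 4.875 in, Ī = 0.2286333 in⁴.
Web: 0.55 × 4.4, A = 2.42 in², y = 2.2 in, Ī = 3.904267 in⁴.
Hole (subtracted): ⌀0.65, A = 0.3318307 in², y = 4.875 in, Ī = 0.008762405 in⁴.
Centroid: ȳ = ΣA·y / ΣA = 3.612659 in.
Transfer each piece to the horizontal axis through the centroid using Ī + A·d² with d = y − 3.612659:
  flange: d = 1.262341 in → contributes +5.07289 in⁴
  web: d = -1.412659 in → contributes +8.73363 in⁴
  hole: d = 1.262341 in → contributes −0.5375365 in⁴
Total I = 13.26898 in⁴.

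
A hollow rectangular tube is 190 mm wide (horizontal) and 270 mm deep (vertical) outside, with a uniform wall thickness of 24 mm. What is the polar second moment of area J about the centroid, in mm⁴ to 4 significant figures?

J ≈ 2.835 × 10⁸ mm⁴

Decompose the section into non-overlapping parts with the origin at the bottom-left of its bounding rectangle.
Outer rectangle: 190 × 270, A = 51 300 mm², y = 135 mm, Ī = 311 647 500 mm⁴.
Inner void (subtracted): 142 × 222, A = 31 524 mm², y = 135 mm, Ī = 129 469 068 mm⁴.
By symmetry the centroid is at mid-height, ȳ = 135 mm.
All pieces are centred on the centroidal x-axis, so I = ΣĪ (holes subtracted) = 182 178 432 mm⁴.
Repeating about the centroidal y-axis gives I_y = 101 356 672 mm⁴.
Polar second moment: J = I_x + I_y = 283 535 104 mm⁴.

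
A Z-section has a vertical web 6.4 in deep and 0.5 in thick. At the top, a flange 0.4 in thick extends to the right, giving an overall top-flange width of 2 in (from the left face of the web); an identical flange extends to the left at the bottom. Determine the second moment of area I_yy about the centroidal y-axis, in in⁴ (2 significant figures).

I_yy ≈ 1.5 in⁴

Split into non-overlapping primitives; take the origin at the lower-left of the bounding box.
Web: 0.5 × 6.4, A = 3.2 in², x = 1.75 in, Ī = 0.06667 in⁴.
Top flange (beyond web): 1.5 × 0.4, A = 0.6 in², x = 2.75 in, Ī = 0.1125 in⁴.
Bottom flange (beyond web): 1.5 × 0.4, A = 0.6 in², x = 0.75 in, Ī = 0.1125 in⁴.
Centroid: x̄ = ΣA·x / ΣA = 1.75 in.
Transfer each piece to the centroidal y-axis using Ī + A·d² with d = x − 1.75:
  web: d = 0 in → contributes +0.06667 in⁴
  top flange (beyond web): d = 1 in → contributes +0.7125 in⁴
  bottom flange (beyond web): d = -1 in → contributes +0.7125 in⁴
Total I = 1.492 in⁴.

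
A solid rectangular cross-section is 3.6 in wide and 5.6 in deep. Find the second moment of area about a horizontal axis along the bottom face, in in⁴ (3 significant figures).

The section: 3.6 × 5.6, A = 20.16 in², y = 2.8 in, Ī = 52.685 in⁴.
Transfer it to a horizontal axis along the bottom face using Ī + A·d² with d = y − 0:
  the section: d = 2.8 in → contributes +210.74 in⁴
Total I = 210.74 in⁴.

I_base ≈ 211 in⁴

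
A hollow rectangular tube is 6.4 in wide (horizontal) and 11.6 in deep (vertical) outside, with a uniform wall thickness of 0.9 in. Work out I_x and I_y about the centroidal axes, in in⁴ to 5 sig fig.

I_x ≈ 471.69 in⁴, I_y ≈ 173.91 in⁴

Break the section into simple shapes (no overlaps), measuring from the bottom-left corner of the bounding box.
Outer rectangle: 6.4 × 11.6, A = 74.24 in², y = 5.8 in, Ī = 832.4779 in⁴.
Inner void (subtracted): 4.6 × 9.8, A = 45.08 in², y = 5.8 in, Ī = 360.7903 in⁴.
By symmetry the centroid is at mid-height, ȳ = 5.8 in.
All pieces are centred on the centroidal x-axis, so I = ΣĪ (holes subtracted) = 471.6876 in⁴.
Repeating about the centroidal y-axis gives I_y = 173.9148 in⁴.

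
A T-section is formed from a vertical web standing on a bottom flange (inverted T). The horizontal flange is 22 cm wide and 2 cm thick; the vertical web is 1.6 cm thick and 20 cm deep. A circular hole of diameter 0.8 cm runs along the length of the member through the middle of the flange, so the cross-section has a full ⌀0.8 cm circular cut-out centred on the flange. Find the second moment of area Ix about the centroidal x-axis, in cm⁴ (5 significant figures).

Ix ≈ 3312.1 cm⁴

Break the section into simple shapes (no overlaps), measuring from the bottom-left corner of the bounding box.
Flange: 22 × 2, A = 44 cm², y = 1 cm, Ī = 14.66667 cm⁴.
Web: 1.6 × 20, A = 32 cm², y = 12 cm, Ī = 1066.667 cm⁴.
Hole (subtracted): ⌀0.8, A = 0.5026548 cm², y = 1 cm, Ī = 0.02010619 cm⁴.
Centroid: ȳ = ΣA·y / ΣA = 5.662416 cm.
Transfer each piece to the centroidal x-axis using Ī + A·d² with d = y − 5.662416:
  flange: d = -4.662416 cm → contributes +971.1439 cm⁴
  web: d = 6.337584 cm → contributes +2351.946 cm⁴
  hole: d = -4.662416 cm → contributes −10.94688 cm⁴
Total I = 3312.143 cm⁴.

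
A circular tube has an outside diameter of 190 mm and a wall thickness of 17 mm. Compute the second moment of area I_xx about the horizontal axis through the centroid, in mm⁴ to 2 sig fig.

Treat the section as a set of non-overlapping primitives; coordinates are from the bounding-box lower-left.
Outer circle: ⌀190, A = 28 353 mm², y = 95 mm, Ī = 63 971 171 mm⁴.
Bore (subtracted): ⌀156, A = 19 113 mm², y = 95 mm, Ī = 29 071 557 mm⁴.
By symmetry the centroid is at mid-height, ȳ = 95 mm.
All pieces are centred on the horizontal axis through the centroid, so I = ΣĪ (holes subtracted) = 34 899 614 mm⁴.

I_xx ≈ 3.5 × 10⁷ mm⁴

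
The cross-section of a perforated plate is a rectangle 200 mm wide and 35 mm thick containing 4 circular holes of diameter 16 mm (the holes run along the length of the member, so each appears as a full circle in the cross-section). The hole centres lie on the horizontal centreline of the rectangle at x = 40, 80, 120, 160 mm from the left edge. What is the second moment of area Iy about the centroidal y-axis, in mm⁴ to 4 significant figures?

Iy ≈ 2.171 × 10⁷ mm⁴

Break the section into simple shapes (no overlaps), measuring from the bottom-left corner of the bounding box.
Plate: 200 × 35, A = 7 000 mm², x = 100 mm, Ī = 23 333 333 mm⁴.
Hole 1 (subtracted): ⌀16, A = 201.062 mm², x = 40 mm, Ī = 3216.99 mm⁴.
Hole 2 (subtracted): ⌀16, A = 201.062 mm², x = 80 mm, Ī = 3216.99 mm⁴.
Hole 3 (subtracted): ⌀16, A = 201.062 mm², x = 120 mm, Ī = 3216.99 mm⁴.
Hole 4 (subtracted): ⌀16, A = 201.062 mm², x = 160 mm, Ī = 3216.99 mm⁴.
By symmetry the centroid is at mid-width, x̄ = 100 mm.
Transfer each piece to the centroidal y-axis using Ī + A·d² with d = x − 100:
  plate: d = 0 mm → contributes +23 333 333 mm⁴
  hole 1: d = -60 mm → contributes −727 040 mm⁴
  hole 2: d = -20 mm → contributes −83641.8 mm⁴
  hole 3: d = 20 mm → contributes −83641.8 mm⁴
  hole 4: d = 60 mm → contributes −727 040 mm⁴
Total I = 21 711 970 mm⁴.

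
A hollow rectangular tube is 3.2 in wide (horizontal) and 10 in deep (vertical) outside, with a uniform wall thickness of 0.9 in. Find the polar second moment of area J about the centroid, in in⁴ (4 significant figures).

J ≈ 227.8 in⁴

Decompose the section into non-overlapping parts with the origin at the bottom-left of its bounding rectangle.
Outer rectangle: 3.2 × 10, A = 32 in², y = 5 in, Ī = 266.667 in⁴.
Inner void (subtracted): 1.4 × 8.2, A = 11.48 in², y = 5 in, Ī = 64.3263 in⁴.
By symmetry the centroid is at mid-height, ȳ = 5 in.
All pieces are centred on the centroidal x-axis, so I = ΣĪ (holes subtracted) = 202.34 in⁴.
Repeating about the centroidal y-axis gives I_y = 25.4316 in⁴.
Polar second moment: J = I_x + I_y = 227.772 in⁴.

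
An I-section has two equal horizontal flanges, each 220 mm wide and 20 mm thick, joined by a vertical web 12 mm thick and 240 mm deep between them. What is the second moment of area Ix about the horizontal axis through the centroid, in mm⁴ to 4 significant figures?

Treat the section as a set of non-overlapping primitives; coordinates are from the bounding-box lower-left.
Bottom flange: 220 × 20, A = 4 400 mm², y = 10 mm, Ī = 146 667 mm⁴.
Web: 12 × 240, A = 2 880 mm², y = 140 mm, Ī = 13 824 000 mm⁴.
Top flange: 220 × 20, A = 4 400 mm², y = 270 mm, Ī = 146 667 mm⁴.
By symmetry the centroid is at mid-height, ȳ = 140 mm.
Transfer each piece to the horizontal axis through the centroid using Ī + A·d² with d = y − 140:
  bottom flange: d = -130 mm → contributes +74 506 667 mm⁴
  web: d = 0 mm → contributes +13 824 000 mm⁴
  top flange: d = 130 mm → contributes +74 506 667 mm⁴
Total I = 162 837 333 mm⁴.

Ix ≈ 1.628 × 10⁸ mm⁴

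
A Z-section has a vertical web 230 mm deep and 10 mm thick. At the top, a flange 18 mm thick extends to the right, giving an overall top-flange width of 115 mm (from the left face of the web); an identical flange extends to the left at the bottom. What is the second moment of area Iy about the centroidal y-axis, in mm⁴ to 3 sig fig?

Iy ≈ 1.60 × 10⁷ mm⁴

Break the section into simple shapes (no overlaps), measuring from the bottom-left corner of the bounding box.
Web: 10 × 230, A = 2 300 mm², x = 110 mm, Ī = 19 167 mm⁴.
Top flange (beyond web): 105 × 18, A = 1 890 mm², x = 167.5 mm, Ī = 1 736 438 mm⁴.
Bottom flange (beyond web): 105 × 18, A = 1 890 mm², x = 52.5 mm, Ī = 1 736 438 mm⁴.
Centroid: x̄ = ΣA·x / ΣA = 110 mm.
Transfer each piece to the centroidal y-axis using Ī + A·d² with d = x − 110:
  web: d = 0 mm → contributes +19 167 mm⁴
  top flange (beyond web): d = 57.5 mm → contributes +7 985 250 mm⁴
  bottom flange (beyond web): d = -57.5 mm → contributes +7 985 250 mm⁴
Total I = 15 989 667 mm⁴.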